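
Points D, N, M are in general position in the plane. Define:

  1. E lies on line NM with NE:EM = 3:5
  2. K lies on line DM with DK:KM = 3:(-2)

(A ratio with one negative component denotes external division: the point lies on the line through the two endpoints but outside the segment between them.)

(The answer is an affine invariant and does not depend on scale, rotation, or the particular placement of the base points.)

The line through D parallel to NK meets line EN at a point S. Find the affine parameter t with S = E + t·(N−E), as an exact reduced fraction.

t = -3

Set D = (0, 0), N = (1, 0), M = (0, 1); any affine frame gives the same invariant.
1. E lies on line NM with NE:EM = 3:5 ⇒ E = (5/8, 3/8)
2. K lies on line DM with DK:KM = 3:(-2) ⇒ K = (0, 3)
through D parallel to NK: direction (-1, 3); meets EN at S = (-1/2, 3/2)
S = E + t·(N−E) with t = -3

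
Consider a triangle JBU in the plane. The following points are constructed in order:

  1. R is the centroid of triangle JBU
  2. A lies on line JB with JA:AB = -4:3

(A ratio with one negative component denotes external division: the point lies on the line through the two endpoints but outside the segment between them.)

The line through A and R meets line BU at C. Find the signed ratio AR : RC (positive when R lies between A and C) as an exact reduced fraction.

Choose coordinates J = (0, 0), B = (1, 0), U = (0, 1).
1. R is the centroid of triangle JBU ⇒ R = (1/3, 1/3)
2. A lies on line JB with JA:AB = -4:3 ⇒ A = (4, 0)
line AR meets BU at C = (7/10, 3/10)
R = A + t·(C−A) with t = 10/9, so AR:RC = 10/9:-1/9

AR:RC = -10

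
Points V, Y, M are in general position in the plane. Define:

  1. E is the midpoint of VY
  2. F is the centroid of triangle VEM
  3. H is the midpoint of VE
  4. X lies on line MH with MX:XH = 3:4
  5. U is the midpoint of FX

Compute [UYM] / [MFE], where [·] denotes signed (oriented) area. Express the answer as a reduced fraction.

[UYM]:[MFE] = 69/28

Choose coordinates V = (0, 0), Y = (1, 0), M = (0, 1).
1. E is the midpoint of VY ⇒ E = (1/2, 0)
2. F is the centroid of triangle VEM ⇒ F = (1/6, 1/3)
3. H is the midpoint of VE ⇒ H = (1/4, 0)
4. X lies on line MH with MX:XH = 3:4 ⇒ X = (3/28, 4/7)
5. U is the midpoint of FX ⇒ U = (23/168, 19/42)
2·[UYM] = 23/56, 2·[MFE] = 1/6
[UYM]:[MFE] = 23/56:1/6 = 69/28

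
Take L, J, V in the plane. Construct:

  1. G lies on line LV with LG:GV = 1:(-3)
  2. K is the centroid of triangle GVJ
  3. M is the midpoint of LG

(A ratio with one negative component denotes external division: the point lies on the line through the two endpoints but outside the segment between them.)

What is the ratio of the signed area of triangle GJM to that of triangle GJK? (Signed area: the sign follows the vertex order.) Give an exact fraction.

[GJM]:[GJK] = 1/2

Choose coordinates L = (0, 0), J = (1, 0), V = (0, 1).
1. G lies on line LV with LG:GV = 1:(-3) ⇒ G = (0, -1/2)
2. K is the centroid of triangle GVJ ⇒ K = (1/3, 1/6)
3. M is the midpoint of LG ⇒ M = (0, -1/4)
2·[GJM] = 1/4, 2·[GJK] = 1/2
[GJM]:[GJK] = 1/4:1/2 = 1/2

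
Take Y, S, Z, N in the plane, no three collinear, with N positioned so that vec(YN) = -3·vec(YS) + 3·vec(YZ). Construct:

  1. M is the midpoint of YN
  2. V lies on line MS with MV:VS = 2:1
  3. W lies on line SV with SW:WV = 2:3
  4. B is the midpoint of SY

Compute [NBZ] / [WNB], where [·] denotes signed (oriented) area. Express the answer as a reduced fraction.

Choose coordinates Y = (0, 0), S = (1, 0), Z = (0, 1), N = (-3, 3).
1. M is the midpoint of YN ⇒ M = (-3/2, 3/2)
2. V lies on line MS with MV:VS = 2:1 ⇒ V = (1/6, 1/2)
3. W lies on line SV with SW:WV = 2:3 ⇒ W = (2/3, 1/5)
4. B is the midpoint of SY ⇒ B = (1/2, 0)
2·[NBZ] = 2, 2·[WNB] = 6/5
[NBZ]:[WNB] = 2:6/5 = 5/3

[NBZ]:[WNB] = 5/3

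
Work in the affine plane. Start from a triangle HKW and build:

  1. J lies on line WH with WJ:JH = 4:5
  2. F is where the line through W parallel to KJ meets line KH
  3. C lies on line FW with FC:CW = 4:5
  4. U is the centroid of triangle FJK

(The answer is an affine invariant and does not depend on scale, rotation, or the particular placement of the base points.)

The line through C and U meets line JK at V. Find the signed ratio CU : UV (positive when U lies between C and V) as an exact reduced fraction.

CU:UV = 2

Assign H = (0, 0), K = (1, 0), W = (0, 1) — the answer is frame-independent, so this choice is without loss of generality.
1. J lies on line WH with WJ:JH = 4:5 ⇒ J = (0, 5/9)
2. F is where the line through W parallel to KJ meets line KH ⇒ F = (9/5, 0)
3. C lies on line FW with FC:CW = 4:5 ⇒ C = (1, 4/9)
4. U is the centroid of triangle FJK ⇒ U = (14/15, 5/27)
line CU meets JK at V = (9/10, 1/18)
U = C + t·(V−C) with t = 2/3, so CU:UV = 2/3:1/3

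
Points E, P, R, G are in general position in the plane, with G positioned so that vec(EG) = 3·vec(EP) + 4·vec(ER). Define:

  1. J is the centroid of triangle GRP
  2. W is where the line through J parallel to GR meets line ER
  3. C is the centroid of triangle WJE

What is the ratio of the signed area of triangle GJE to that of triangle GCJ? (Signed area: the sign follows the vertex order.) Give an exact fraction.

[GJE]:[GCJ] = -9/11

Set E = (0, 0), P = (1, 0), R = (0, 1), G = (3, 4); any affine frame gives the same invariant.
1. J is the centroid of triangle GRP ⇒ J = (4/3, 5/3)
2. W is where the line through J parallel to GR meets line ER ⇒ W = (0, 1/3)
3. C is the centroid of triangle WJE ⇒ C = (4/9, 2/3)
2·[GJE] = -1/3, 2·[GCJ] = 11/27
[GJE]:[GCJ] = -1/3:11/27 = -9/11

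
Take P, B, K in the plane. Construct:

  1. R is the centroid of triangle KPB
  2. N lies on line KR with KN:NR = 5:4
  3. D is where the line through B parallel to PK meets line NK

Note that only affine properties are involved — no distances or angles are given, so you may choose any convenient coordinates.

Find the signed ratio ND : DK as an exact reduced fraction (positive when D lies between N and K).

ND:DK = -22/27

Choose coordinates P = (0, 0), B = (1, 0), K = (0, 1).
1. R is the centroid of triangle KPB ⇒ R = (1/3, 1/3)
2. N lies on line KR with KN:NR = 5:4 ⇒ N = (5/27, 17/27)
3. D is where the line through B parallel to PK meets line NK ⇒ D = (1, -1)
D = N + t·(K−N) with t = -22/5, so ND:DK = t:(1−t) = -22/5:27/5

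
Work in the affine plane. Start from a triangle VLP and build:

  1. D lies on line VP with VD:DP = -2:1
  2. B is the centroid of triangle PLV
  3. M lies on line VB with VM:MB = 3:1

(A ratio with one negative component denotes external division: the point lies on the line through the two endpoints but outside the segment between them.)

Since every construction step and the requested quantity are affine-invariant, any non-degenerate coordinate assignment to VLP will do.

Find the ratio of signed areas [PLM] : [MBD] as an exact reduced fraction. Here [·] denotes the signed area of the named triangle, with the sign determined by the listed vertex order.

Set V = (0, 0), L = (1, 0), P = (0, 1); any affine frame gives the same invariant.
1. D lies on line VP with VD:DP = -2:1 ⇒ D = (0, 2)
2. B is the centroid of triangle PLV ⇒ B = (1/3, 1/3)
3. M lies on line VB with VM:MB = 3:1 ⇒ M = (1/4, 1/4)
2·[PLM] = -1/2, 2·[MBD] = 1/6
[PLM]:[MBD] = -1/2:1/6 = -3

[PLM]:[MBD] = -3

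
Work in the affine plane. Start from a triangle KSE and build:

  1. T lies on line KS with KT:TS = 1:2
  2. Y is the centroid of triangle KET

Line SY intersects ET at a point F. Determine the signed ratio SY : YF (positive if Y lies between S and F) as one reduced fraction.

Assign K = (0, 0), S = (1, 0), E = (0, 1) — the answer is frame-independent, so this choice is without loss of generality.
1. T lies on line KS with KT:TS = 1:2 ⇒ T = (1/3, 0)
2. Y is the centroid of triangle KET ⇒ Y = (1/9, 1/3)
line SY meets ET at F = (5/21, 2/7)
Y = S + t·(F−S) with t = 7/6, so SY:YF = 7/6:-1/6

SY:YF = -7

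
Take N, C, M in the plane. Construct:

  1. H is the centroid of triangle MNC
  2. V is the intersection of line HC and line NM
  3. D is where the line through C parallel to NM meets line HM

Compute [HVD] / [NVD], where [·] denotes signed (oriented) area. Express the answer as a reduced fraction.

[HVD]:[NVD] = -2/3

Work in coordinates with N = (0, 0), C = (1, 0), M = (0, 1).
1. H is the centroid of triangle MNC ⇒ H = (1/3, 1/3)
2. V is the intersection of line HC and line NM ⇒ V = (0, 1/2)
3. D is where the line through C parallel to NM meets line HM ⇒ D = (1, -1)
2·[HVD] = 1/3, 2·[NVD] = -1/2
[HVD]:[NVD] = 1/3:-1/2 = -2/3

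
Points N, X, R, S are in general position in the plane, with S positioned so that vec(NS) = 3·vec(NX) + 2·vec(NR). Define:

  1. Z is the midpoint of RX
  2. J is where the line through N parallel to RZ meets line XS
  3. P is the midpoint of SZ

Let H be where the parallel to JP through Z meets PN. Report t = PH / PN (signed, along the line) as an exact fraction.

Choose coordinates N = (0, 0), X = (1, 0), R = (0, 1), S = (3, 2).
1. Z is the midpoint of RX ⇒ Z = (1/2, 1/2)
2. J is where the line through N parallel to RZ meets line XS ⇒ J = (1/2, -1/2)
3. P is the midpoint of SZ ⇒ P = (7/4, 5/4)
through Z parallel to JP: direction (5/4, 7/4); meets PN at H = (7/24, 5/24)
H = P + t·(N−P) with t = 5/6

t = 5/6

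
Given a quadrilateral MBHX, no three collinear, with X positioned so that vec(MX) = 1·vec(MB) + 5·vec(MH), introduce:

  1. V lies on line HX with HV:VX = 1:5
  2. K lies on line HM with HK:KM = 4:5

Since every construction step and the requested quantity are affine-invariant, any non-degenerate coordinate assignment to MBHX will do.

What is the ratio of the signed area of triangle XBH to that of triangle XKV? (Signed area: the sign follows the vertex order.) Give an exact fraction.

Set M = (0, 0), B = (1, 0), H = (0, 1), X = (1, 5); any affine frame gives the same invariant.
1. V lies on line HX with HV:VX = 1:5 ⇒ V = (1/6, 5/3)
2. K lies on line HM with HK:KM = 4:5 ⇒ K = (0, 5/9)
2·[XBH] = -5, 2·[XKV] = -10/27
[XBH]:[XKV] = -5:-10/27 = 27/2

[XBH]:[XKV] = 27/2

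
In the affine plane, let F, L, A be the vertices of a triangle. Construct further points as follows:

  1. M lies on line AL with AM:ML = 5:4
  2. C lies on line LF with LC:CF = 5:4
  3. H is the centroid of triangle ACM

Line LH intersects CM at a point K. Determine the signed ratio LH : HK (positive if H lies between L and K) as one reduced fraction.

LH:HK = -17/5

Work in coordinates with F = (0, 0), L = (1, 0), A = (0, 1).
1. M lies on line AL with AM:ML = 5:4 ⇒ M = (5/9, 4/9)
2. C lies on line LF with LC:CF = 5:4 ⇒ C = (4/9, 0)
3. H is the centroid of triangle ACM ⇒ H = (1/3, 13/27)
line LH meets CM at K = (9/17, 52/153)
H = L + t·(K−L) with t = 17/12, so LH:HK = 17/12:-5/12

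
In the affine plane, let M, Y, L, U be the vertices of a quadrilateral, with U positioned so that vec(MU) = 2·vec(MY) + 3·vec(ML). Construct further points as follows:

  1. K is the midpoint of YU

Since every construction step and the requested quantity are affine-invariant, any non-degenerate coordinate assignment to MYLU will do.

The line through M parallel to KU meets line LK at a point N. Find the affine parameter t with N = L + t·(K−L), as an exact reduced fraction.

t = 1/4

Choose coordinates M = (0, 0), Y = (1, 0), L = (0, 1), U = (2, 3).
1. K is the midpoint of YU ⇒ K = (3/2, 3/2)
through M parallel to KU: direction (1/2, 3/2); meets LK at N = (3/8, 9/8)
N = L + t·(K−L) with t = 1/4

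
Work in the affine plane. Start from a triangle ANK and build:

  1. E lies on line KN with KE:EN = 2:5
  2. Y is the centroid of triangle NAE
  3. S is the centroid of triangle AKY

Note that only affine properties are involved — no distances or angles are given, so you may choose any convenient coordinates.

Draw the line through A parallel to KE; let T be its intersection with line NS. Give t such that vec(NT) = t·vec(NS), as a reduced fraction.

Choose coordinates A = (0, 0), N = (1, 0), K = (0, 1).
1. E lies on line KN with KE:EN = 2:5 ⇒ E = (2/7, 5/7)
2. Y is the centroid of triangle NAE ⇒ Y = (3/7, 5/21)
3. S is the centroid of triangle AKY ⇒ S = (1/7, 26/63)
through A parallel to KE: direction (2/7, -2/7); meets NS at T = (-13/14, 13/14)
T = N + t·(S−N) with t = 9/4

t = 9/4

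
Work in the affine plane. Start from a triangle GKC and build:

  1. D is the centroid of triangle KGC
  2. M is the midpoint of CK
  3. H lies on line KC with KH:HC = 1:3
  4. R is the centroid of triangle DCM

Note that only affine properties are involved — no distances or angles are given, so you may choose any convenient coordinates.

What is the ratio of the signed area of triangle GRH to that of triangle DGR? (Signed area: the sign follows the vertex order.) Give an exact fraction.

[GRH]:[DGR] = 7/2

Choose coordinates G = (0, 0), K = (1, 0), C = (0, 1).
1. D is the centroid of triangle KGC ⇒ D = (1/3, 1/3)
2. M is the midpoint of CK ⇒ M = (1/2, 1/2)
3. H lies on line KC with KH:HC = 1:3 ⇒ H = (3/4, 1/4)
4. R is the centroid of triangle DCM ⇒ R = (5/18, 11/18)
2·[GRH] = -7/18, 2·[DGR] = -1/9
[GRH]:[DGR] = -7/18:-1/9 = 7/2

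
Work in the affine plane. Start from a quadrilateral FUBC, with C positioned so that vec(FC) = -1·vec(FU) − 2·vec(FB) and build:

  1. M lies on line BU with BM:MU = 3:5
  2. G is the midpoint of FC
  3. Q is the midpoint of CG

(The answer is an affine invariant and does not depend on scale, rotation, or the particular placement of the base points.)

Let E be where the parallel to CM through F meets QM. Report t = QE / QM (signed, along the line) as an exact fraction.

Assign F = (0, 0), U = (1, 0), B = (0, 1), C = (-1, -2) — the answer is frame-independent, so this choice is without loss of generality.
1. M lies on line BU with BM:MU = 3:5 ⇒ M = (3/8, 5/8)
2. G is the midpoint of FC ⇒ G = (-1/2, -1)
3. Q is the midpoint of CG ⇒ Q = (-3/4, -3/2)
through F parallel to CM: direction (11/8, 21/8); meets QM at E = (-33/8, -63/8)
E = Q + t·(M−Q) with t = -3

t = -3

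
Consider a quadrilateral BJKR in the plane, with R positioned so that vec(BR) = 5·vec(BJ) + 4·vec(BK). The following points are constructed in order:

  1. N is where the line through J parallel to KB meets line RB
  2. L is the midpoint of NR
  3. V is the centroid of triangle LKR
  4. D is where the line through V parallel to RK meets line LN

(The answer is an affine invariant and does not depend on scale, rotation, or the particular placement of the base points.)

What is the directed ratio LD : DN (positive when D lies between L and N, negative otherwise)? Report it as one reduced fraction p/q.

Assign B = (0, 0), J = (1, 0), K = (0, 1), R = (5, 4) — the answer is frame-independent, so this choice is without loss of generality.
1. N is where the line through J parallel to KB meets line RB ⇒ N = (1, 4/5)
2. L is the midpoint of NR ⇒ L = (3, 12/5)
3. V is the centroid of triangle LKR ⇒ V = (8/3, 37/15)
4. D is where the line through V parallel to RK meets line LN ⇒ D = (13/3, 52/15)
D = L + t·(N−L) with t = -2/3, so LD:DN = t:(1−t) = -2/3:5/3

LD:DN = -2/5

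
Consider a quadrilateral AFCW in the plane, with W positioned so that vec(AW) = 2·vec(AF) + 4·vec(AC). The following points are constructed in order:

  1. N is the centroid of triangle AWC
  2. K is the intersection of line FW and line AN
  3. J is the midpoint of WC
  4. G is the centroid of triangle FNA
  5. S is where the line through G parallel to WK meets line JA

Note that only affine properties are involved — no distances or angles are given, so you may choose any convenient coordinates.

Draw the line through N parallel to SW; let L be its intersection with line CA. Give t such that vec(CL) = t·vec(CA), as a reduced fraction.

Choose coordinates A = (0, 0), F = (1, 0), C = (0, 1), W = (2, 4).
1. N is the centroid of triangle AWC ⇒ N = (2/3, 5/3)
2. K is the intersection of line FW and line AN ⇒ K = (8/3, 20/3)
3. J is the midpoint of WC ⇒ J = (1, 5/2)
4. G is the centroid of triangle FNA ⇒ G = (5/9, 5/9)
5. S is where the line through G parallel to WK meets line JA ⇒ S = (10/9, 25/9)
through N parallel to SW: direction (8/9, 11/9); meets CA at L = (0, 3/4)
L = C + t·(A−C) with t = 1/4

t = 1/4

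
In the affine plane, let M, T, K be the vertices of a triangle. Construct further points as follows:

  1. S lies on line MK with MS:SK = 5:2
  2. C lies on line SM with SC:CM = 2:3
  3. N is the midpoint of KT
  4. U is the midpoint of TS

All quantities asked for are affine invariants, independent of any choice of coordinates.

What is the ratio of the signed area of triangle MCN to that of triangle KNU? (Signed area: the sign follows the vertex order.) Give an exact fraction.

Work in coordinates with M = (0, 0), T = (1, 0), K = (0, 1).
1. S lies on line MK with MS:SK = 5:2 ⇒ S = (0, 5/7)
2. C lies on line SM with SC:CM = 2:3 ⇒ C = (0, 3/7)
3. N is the midpoint of KT ⇒ N = (1/2, 1/2)
4. U is the midpoint of TS ⇒ U = (1/2, 5/14)
2·[MCN] = -3/14, 2·[KNU] = -1/14
[MCN]:[KNU] = -3/14:-1/14 = 3

[MCN]:[KNU] = 3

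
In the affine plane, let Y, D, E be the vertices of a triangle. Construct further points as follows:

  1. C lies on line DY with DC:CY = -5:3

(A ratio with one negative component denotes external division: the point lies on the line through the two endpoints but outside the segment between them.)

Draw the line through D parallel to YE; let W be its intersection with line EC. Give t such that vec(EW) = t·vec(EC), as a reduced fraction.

t = -2/3

Work in coordinates with Y = (0, 0), D = (1, 0), E = (0, 1).
1. C lies on line DY with DC:CY = -5:3 ⇒ C = (-3/2, 0)
through D parallel to YE: direction (0, 1); meets EC at W = (1, 5/3)
W = E + t·(C−E) with t = -2/3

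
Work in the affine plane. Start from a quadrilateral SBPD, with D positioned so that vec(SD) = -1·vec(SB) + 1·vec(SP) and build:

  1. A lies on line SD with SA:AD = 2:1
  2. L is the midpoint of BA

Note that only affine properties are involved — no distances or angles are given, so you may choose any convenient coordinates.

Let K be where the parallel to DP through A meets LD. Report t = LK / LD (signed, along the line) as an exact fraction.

Choose coordinates S = (0, 0), B = (1, 0), P = (0, 1), D = (-1, 1).
1. A lies on line SD with SA:AD = 2:1 ⇒ A = (-2/3, 2/3)
2. L is the midpoint of BA ⇒ L = (1/6, 1/3)
through A parallel to DP: direction (1, 0); meets LD at K = (-5/12, 2/3)
K = L + t·(D−L) with t = 1/2

t = 1/2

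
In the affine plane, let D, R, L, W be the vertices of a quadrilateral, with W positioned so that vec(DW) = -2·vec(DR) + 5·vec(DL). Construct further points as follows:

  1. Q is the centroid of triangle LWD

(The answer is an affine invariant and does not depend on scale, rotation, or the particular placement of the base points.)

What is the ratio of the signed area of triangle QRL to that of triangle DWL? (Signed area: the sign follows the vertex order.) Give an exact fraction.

Choose coordinates D = (0, 0), R = (1, 0), L = (0, 1), W = (-2, 5).
1. Q is the centroid of triangle LWD ⇒ Q = (-2/3, 2)
2·[QRL] = -1/3, 2·[DWL] = -2
[QRL]:[DWL] = -1/3:-2 = 1/6

[QRL]:[DWL] = 1/6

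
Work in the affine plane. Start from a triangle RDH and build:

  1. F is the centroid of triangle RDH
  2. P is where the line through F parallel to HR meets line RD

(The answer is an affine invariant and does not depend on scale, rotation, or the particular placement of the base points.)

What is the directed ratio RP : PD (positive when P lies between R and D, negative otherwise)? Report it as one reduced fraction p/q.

Assign R = (0, 0), D = (1, 0), H = (0, 1) — the answer is frame-independent, so this choice is without loss of generality.
1. F is the centroid of triangle RDH ⇒ F = (1/3, 1/3)
2. P is where the line through F parallel to HR meets line RD ⇒ P = (1/3, 0)
P = R + t·(D−R) with t = 1/3, so RP:PD = t:(1−t) = 1/3:2/3

RP:PD = 1/2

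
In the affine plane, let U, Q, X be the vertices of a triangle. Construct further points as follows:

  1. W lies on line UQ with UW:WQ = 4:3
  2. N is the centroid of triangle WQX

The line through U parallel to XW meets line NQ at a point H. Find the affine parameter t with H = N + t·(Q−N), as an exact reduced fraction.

Set U = (0, 0), Q = (1, 0), X = (0, 1); any affine frame gives the same invariant.
1. W lies on line UQ with UW:WQ = 4:3 ⇒ W = (4/7, 0)
2. N is the centroid of triangle WQX ⇒ N = (11/21, 1/3)
through U parallel to XW: direction (4/7, -1); meets NQ at H = (-2/3, 7/6)
H = N + t·(Q−N) with t = -5/2

t = -5/2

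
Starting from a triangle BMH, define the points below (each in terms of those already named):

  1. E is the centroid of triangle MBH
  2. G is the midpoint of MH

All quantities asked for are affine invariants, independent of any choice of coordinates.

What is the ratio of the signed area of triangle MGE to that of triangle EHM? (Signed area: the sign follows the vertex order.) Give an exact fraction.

Assign B = (0, 0), M = (1, 0), H = (0, 1) — the answer is frame-independent, so this choice is without loss of generality.
1. E is the centroid of triangle MBH ⇒ E = (1/3, 1/3)
2. G is the midpoint of MH ⇒ G = (1/2, 1/2)
2·[MGE] = 1/6, 2·[EHM] = -1/3
[MGE]:[EHM] = 1/6:-1/3 = -1/2

[MGE]:[EHM] = -1/2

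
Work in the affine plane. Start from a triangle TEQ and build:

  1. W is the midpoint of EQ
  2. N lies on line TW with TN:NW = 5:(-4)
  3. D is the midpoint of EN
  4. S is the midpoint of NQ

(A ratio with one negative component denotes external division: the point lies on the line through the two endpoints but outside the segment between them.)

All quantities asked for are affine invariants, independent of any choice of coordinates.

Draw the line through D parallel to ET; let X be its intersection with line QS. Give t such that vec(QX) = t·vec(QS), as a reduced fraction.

t = 1/3

Assign T = (0, 0), E = (1, 0), Q = (0, 1) — the answer is frame-independent, so this choice is without loss of generality.
1. W is the midpoint of EQ ⇒ W = (1/2, 1/2)
2. N lies on line TW with TN:NW = 5:(-4) ⇒ N = (5/2, 5/2)
3. D is the midpoint of EN ⇒ D = (7/4, 5/4)
4. S is the midpoint of NQ ⇒ S = (5/4, 7/4)
through D parallel to ET: direction (-1, 0); meets QS at X = (5/12, 5/4)
X = Q + t·(S−Q) with t = 1/3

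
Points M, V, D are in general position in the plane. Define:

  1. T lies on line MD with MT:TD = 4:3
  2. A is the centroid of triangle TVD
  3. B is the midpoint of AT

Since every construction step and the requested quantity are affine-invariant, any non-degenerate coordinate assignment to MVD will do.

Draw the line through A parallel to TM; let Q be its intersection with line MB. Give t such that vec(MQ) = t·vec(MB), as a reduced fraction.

Set M = (0, 0), V = (1, 0), D = (0, 1); any affine frame gives the same invariant.
1. T lies on line MD with MT:TD = 4:3 ⇒ T = (0, 4/7)
2. A is the centroid of triangle TVD ⇒ A = (1/3, 11/21)
3. B is the midpoint of AT ⇒ B = (1/6, 23/42)
through A parallel to TM: direction (0, -4/7); meets MB at Q = (1/3, 23/21)
Q = M + t·(B−M) with t = 2

t = 2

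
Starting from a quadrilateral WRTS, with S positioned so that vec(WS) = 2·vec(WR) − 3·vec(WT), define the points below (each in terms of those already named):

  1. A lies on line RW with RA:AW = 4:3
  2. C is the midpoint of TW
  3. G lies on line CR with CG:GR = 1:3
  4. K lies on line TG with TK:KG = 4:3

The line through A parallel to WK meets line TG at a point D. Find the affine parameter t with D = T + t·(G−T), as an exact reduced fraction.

t = 82/49

Set W = (0, 0), R = (1, 0), T = (0, 1), S = (2, -3); any affine frame gives the same invariant.
1. A lies on line RW with RA:AW = 4:3 ⇒ A = (3/7, 0)
2. C is the midpoint of TW ⇒ C = (0, 1/2)
3. G lies on line CR with CG:GR = 1:3 ⇒ G = (1/4, 3/8)
4. K lies on line TG with TK:KG = 4:3 ⇒ K = (1/7, 9/14)
through A parallel to WK: direction (1/7, 9/14); meets TG at D = (41/98, -9/196)
D = T + t·(G−T) with t = 82/49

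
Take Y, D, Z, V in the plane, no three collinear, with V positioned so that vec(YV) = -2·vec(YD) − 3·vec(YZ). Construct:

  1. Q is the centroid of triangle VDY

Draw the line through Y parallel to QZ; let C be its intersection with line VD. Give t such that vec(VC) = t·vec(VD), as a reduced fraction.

t = 3/5

Choose coordinates Y = (0, 0), D = (1, 0), Z = (0, 1), V = (-2, -3).
1. Q is the centroid of triangle VDY ⇒ Q = (-1/3, -1)
through Y parallel to QZ: direction (1/3, 2); meets VD at C = (-1/5, -6/5)
C = V + t·(D−V) with t = 3/5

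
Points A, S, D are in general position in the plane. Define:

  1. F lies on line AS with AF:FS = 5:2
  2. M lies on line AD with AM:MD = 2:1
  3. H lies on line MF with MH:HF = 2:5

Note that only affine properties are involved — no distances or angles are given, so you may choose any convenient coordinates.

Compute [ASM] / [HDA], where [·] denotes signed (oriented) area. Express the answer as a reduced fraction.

[ASM]:[HDA] = 49/15

Work in coordinates with A = (0, 0), S = (1, 0), D = (0, 1).
1. F lies on line AS with AF:FS = 5:2 ⇒ F = (5/7, 0)
2. M lies on line AD with AM:MD = 2:1 ⇒ M = (0, 2/3)
3. H lies on line MF with MH:HF = 2:5 ⇒ H = (10/49, 10/21)
2·[ASM] = 2/3, 2·[HDA] = 10/49
[ASM]:[HDA] = 2/3:10/49 = 49/15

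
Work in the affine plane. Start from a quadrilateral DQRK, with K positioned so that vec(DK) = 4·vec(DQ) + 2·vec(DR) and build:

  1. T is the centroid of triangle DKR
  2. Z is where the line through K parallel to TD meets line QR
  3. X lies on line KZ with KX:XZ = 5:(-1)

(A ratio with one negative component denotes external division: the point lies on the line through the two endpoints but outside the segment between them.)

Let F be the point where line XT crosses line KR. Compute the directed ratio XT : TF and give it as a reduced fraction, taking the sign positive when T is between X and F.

Set D = (0, 0), Q = (1, 0), R = (0, 1), K = (4, 2); any affine frame gives the same invariant.
1. T is the centroid of triangle DKR ⇒ T = (4/3, 1)
2. Z is where the line through K parallel to TD meets line QR ⇒ Z = (8/7, -1/7)
3. X lies on line KZ with KX:XZ = 5:(-1) ⇒ X = (3/7, -19/28)
line XT meets KR at F = (94/61, 169/122)
T = X + t·(F−X) with t = 61/75, so XT:TF = 61/75:14/75

XT:TF = 61/14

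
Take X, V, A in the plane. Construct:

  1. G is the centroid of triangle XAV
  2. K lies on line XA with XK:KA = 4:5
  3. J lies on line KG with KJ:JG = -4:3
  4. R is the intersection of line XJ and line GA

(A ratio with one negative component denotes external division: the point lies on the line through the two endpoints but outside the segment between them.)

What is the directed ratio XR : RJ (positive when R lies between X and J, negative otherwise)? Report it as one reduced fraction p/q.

Assign X = (0, 0), V = (1, 0), A = (0, 1) — the answer is frame-independent, so this choice is without loss of generality.
1. G is the centroid of triangle XAV ⇒ G = (1/3, 1/3)
2. K lies on line XA with XK:KA = 4:5 ⇒ K = (0, 4/9)
3. J lies on line KG with KJ:JG = -4:3 ⇒ J = (4/3, 0)
4. R is the intersection of line XJ and line GA ⇒ R = (1/2, 0)
R = X + t·(J−X) with t = 3/8, so XR:RJ = t:(1−t) = 3/8:5/8

XR:RJ = 3/5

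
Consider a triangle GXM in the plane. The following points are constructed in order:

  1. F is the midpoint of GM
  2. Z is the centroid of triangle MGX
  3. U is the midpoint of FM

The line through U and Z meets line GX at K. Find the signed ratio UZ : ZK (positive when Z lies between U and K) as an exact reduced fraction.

Choose coordinates G = (0, 0), X = (1, 0), M = (0, 1).
1. F is the midpoint of GM ⇒ F = (0, 1/2)
2. Z is the centroid of triangle MGX ⇒ Z = (1/3, 1/3)
3. U is the midpoint of FM ⇒ U = (0, 3/4)
line UZ meets GX at K = (3/5, 0)
Z = U + t·(K−U) with t = 5/9, so UZ:ZK = 5/9:4/9

UZ:ZK = 5/4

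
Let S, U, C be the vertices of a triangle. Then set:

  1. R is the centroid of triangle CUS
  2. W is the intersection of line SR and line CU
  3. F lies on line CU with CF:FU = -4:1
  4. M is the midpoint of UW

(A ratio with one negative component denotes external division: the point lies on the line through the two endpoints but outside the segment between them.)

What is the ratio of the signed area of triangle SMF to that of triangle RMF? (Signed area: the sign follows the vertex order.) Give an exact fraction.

[SMF]:[RMF] = 3

Choose coordinates S = (0, 0), U = (1, 0), C = (0, 1).
1. R is the centroid of triangle CUS ⇒ R = (1/3, 1/3)
2. W is the intersection of line SR and line CU ⇒ W = (1/2, 1/2)
3. F lies on line CU with CF:FU = -4:1 ⇒ F = (4/3, -1/3)
4. M is the midpoint of UW ⇒ M = (3/4, 1/4)
2·[SMF] = -7/12, 2·[RMF] = -7/36
[SMF]:[RMF] = -7/12:-7/36 = 3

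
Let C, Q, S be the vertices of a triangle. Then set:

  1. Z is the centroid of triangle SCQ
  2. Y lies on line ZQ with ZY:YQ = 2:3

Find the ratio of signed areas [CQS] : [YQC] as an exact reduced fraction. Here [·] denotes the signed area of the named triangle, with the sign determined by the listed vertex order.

[CQS]:[YQC] = -5

Set C = (0, 0), Q = (1, 0), S = (0, 1); any affine frame gives the same invariant.
1. Z is the centroid of triangle SCQ ⇒ Z = (1/3, 1/3)
2. Y lies on line ZQ with ZY:YQ = 2:3 ⇒ Y = (3/5, 1/5)
2·[CQS] = 1, 2·[YQC] = -1/5
[CQS]:[YQC] = 1:-1/5 = -5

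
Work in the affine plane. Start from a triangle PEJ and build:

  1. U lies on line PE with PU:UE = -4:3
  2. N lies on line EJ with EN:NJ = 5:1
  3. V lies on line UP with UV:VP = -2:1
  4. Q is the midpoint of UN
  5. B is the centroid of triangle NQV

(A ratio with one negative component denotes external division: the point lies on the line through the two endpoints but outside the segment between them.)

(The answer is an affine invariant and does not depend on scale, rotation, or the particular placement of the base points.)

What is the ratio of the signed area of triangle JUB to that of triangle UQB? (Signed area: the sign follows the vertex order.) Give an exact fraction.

[JUB]:[UQB] = -21/8

Assign P = (0, 0), E = (1, 0), J = (0, 1) — the answer is frame-independent, so this choice is without loss of generality.
1. U lies on line PE with PU:UE = -4:3 ⇒ U = (4, 0)
2. N lies on line EJ with EN:NJ = 5:1 ⇒ N = (1/6, 5/6)
3. V lies on line UP with UV:VP = -2:1 ⇒ V = (-4, 0)
4. Q is the midpoint of UN ⇒ Q = (25/12, 5/12)
5. B is the centroid of triangle NQV ⇒ B = (-7/12, 5/12)
2·[JUB] = -35/12, 2·[UQB] = 10/9
[JUB]:[UQB] = -35/12:10/9 = -21/8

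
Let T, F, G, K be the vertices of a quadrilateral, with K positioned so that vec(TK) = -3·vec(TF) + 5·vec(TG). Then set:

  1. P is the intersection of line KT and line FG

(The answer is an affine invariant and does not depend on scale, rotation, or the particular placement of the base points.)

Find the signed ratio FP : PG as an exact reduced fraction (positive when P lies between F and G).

Assign T = (0, 0), F = (1, 0), G = (0, 1), K = (-3, 5) — the answer is frame-independent, so this choice is without loss of generality.
1. P is the intersection of line KT and line FG ⇒ P = (-3/2, 5/2)
P = F + t·(G−F) with t = 5/2, so FP:PG = t:(1−t) = 5/2:-3/2

FP:PG = -5/3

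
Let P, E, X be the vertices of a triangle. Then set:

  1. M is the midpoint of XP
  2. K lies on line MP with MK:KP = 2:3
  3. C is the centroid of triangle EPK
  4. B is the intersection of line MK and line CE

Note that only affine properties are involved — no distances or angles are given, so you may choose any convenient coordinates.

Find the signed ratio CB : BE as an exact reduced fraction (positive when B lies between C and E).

Set P = (0, 0), E = (1, 0), X = (0, 1); any affine frame gives the same invariant.
1. M is the midpoint of XP ⇒ M = (0, 1/2)
2. K lies on line MP with MK:KP = 2:3 ⇒ K = (0, 3/10)
3. C is the centroid of triangle EPK ⇒ C = (1/3, 1/10)
4. B is the intersection of line MK and line CE ⇒ B = (0, 3/20)
B = C + t·(E−C) with t = -1/2, so CB:BE = t:(1−t) = -1/2:3/2

CB:BE = -1/3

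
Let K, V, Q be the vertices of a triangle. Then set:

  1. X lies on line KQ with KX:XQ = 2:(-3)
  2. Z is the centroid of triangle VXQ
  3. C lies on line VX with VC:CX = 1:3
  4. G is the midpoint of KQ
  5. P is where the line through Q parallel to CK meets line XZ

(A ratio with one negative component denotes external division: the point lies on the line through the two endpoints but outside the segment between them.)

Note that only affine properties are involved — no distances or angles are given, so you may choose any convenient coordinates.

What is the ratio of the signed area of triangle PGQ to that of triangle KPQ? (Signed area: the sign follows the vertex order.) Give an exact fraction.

[PGQ]:[KPQ] = -1/2

Set K = (0, 0), V = (1, 0), Q = (0, 1); any affine frame gives the same invariant.
1. X lies on line KQ with KX:XQ = 2:(-3) ⇒ X = (0, -2)
2. Z is the centroid of triangle VXQ ⇒ Z = (1/3, -1/3)
3. C lies on line VX with VC:CX = 1:3 ⇒ C = (3/4, -1/2)
4. G is the midpoint of KQ ⇒ G = (0, 1/2)
5. P is where the line through Q parallel to CK meets line XZ ⇒ P = (9/17, 11/17)
2·[PGQ] = -9/34, 2·[KPQ] = 9/17
[PGQ]:[KPQ] = -9/34:9/17 = -1/2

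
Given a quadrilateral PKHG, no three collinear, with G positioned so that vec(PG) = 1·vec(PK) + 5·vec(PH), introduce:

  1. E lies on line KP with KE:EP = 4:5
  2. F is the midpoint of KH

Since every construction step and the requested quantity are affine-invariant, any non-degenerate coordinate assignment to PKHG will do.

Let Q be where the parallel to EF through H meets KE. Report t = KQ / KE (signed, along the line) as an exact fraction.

t = 2

Work in coordinates with P = (0, 0), K = (1, 0), H = (0, 1), G = (1, 5).
1. E lies on line KP with KE:EP = 4:5 ⇒ E = (5/9, 0)
2. F is the midpoint of KH ⇒ F = (1/2, 1/2)
through H parallel to EF: direction (-1/18, 1/2); meets KE at Q = (1/9, 0)
Q = K + t·(E−K) with t = 2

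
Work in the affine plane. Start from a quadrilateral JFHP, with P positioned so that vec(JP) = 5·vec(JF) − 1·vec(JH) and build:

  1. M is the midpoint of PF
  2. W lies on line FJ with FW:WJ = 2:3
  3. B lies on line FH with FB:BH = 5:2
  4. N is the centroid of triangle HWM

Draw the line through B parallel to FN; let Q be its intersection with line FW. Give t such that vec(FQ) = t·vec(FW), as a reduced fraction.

Set J = (0, 0), F = (1, 0), H = (0, 1), P = (5, -1); any affine frame gives the same invariant.
1. M is the midpoint of PF ⇒ M = (3, -1/2)
2. W lies on line FJ with FW:WJ = 2:3 ⇒ W = (3/5, 0)
3. B lies on line FH with FB:BH = 5:2 ⇒ B = (2/7, 5/7)
4. N is the centroid of triangle HWM ⇒ N = (6/5, 1/6)
through B parallel to FN: direction (1/5, 1/6); meets FW at Q = (-4/7, 0)
Q = F + t·(W−F) with t = 55/14

t = 55/14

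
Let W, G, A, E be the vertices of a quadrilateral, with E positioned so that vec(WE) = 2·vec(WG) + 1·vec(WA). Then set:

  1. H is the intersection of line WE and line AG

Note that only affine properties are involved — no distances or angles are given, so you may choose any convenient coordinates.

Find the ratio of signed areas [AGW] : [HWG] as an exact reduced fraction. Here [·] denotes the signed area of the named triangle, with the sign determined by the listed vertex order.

Set W = (0, 0), G = (1, 0), A = (0, 1), E = (2, 1); any affine frame gives the same invariant.
1. H is the intersection of line WE and line AG ⇒ H = (2/3, 1/3)
2·[AGW] = -1, 2·[HWG] = 1/3
[AGW]:[HWG] = -1:1/3 = -3

[AGW]:[HWG] = -3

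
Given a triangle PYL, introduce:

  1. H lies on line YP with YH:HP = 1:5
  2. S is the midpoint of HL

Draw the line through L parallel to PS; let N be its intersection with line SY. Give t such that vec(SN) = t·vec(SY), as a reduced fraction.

Assign P = (0, 0), Y = (1, 0), L = (0, 1) — the answer is frame-independent, so this choice is without loss of generality.
1. H lies on line YP with YH:HP = 1:5 ⇒ H = (5/6, 0)
2. S is the midpoint of HL ⇒ S = (5/12, 1/2)
through L parallel to PS: direction (5/12, 1/2); meets SY at N = (-5/72, 11/12)
N = S + t·(Y−S) with t = -5/6

t = -5/6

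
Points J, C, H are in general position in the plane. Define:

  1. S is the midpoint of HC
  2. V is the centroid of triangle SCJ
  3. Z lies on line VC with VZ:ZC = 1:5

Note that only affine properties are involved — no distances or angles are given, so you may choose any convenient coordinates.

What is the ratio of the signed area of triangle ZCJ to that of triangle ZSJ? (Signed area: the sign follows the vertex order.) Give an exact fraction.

Choose coordinates J = (0, 0), C = (1, 0), H = (0, 1).
1. S is the midpoint of HC ⇒ S = (1/2, 1/2)
2. V is the centroid of triangle SCJ ⇒ V = (1/2, 1/6)
3. Z lies on line VC with VZ:ZC = 1:5 ⇒ Z = (7/12, 5/36)
2·[ZCJ] = -5/36, 2·[ZSJ] = 2/9
[ZCJ]:[ZSJ] = -5/36:2/9 = -5/8

[ZCJ]:[ZSJ] = -5/8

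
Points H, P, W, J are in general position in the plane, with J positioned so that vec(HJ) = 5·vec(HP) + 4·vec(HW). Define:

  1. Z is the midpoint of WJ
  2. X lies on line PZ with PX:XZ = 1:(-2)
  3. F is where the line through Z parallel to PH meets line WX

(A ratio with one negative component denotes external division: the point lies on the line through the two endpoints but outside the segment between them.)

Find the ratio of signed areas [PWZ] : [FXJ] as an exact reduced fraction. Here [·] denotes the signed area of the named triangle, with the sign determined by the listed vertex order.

Choose coordinates H = (0, 0), P = (1, 0), W = (0, 1), J = (5, 4).
1. Z is the midpoint of WJ ⇒ Z = (5/2, 5/2)
2. X lies on line PZ with PX:XZ = 1:(-2) ⇒ X = (-1/2, -5/2)
3. F is where the line through Z parallel to PH meets line WX ⇒ F = (3/14, 5/2)
2·[PWZ] = -4, 2·[FXJ] = 160/7
[PWZ]:[FXJ] = -4:160/7 = -7/40

[PWZ]:[FXJ] = -7/40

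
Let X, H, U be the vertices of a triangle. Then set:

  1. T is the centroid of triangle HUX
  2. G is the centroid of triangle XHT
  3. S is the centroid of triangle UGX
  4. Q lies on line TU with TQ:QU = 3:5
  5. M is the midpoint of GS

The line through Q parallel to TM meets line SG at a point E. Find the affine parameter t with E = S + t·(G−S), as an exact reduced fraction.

t = -1/16

Assign X = (0, 0), H = (1, 0), U = (0, 1) — the answer is frame-independent, so this choice is without loss of generality.
1. T is the centroid of triangle HUX ⇒ T = (1/3, 1/3)
2. G is the centroid of triangle XHT ⇒ G = (4/9, 1/9)
3. S is the centroid of triangle UGX ⇒ S = (4/27, 10/27)
4. Q lies on line TU with TQ:QU = 3:5 ⇒ Q = (5/24, 7/12)
5. M is the midpoint of GS ⇒ M = (8/27, 13/54)
through Q parallel to TM: direction (-1/27, -5/54); meets SG at E = (7/54, 167/432)
E = S + t·(G−S) with t = -1/16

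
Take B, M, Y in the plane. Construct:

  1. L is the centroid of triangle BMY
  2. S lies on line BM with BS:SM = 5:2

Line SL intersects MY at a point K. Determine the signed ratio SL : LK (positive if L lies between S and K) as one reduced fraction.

Work in coordinates with B = (0, 0), M = (1, 0), Y = (0, 1).
1. L is the centroid of triangle BMY ⇒ L = (1/3, 1/3)
2. S lies on line BM with BS:SM = 5:2 ⇒ S = (5/7, 0)
line SL meets MY at K = (3, -2)
L = S + t·(K−S) with t = -1/6, so SL:LK = -1/6:7/6

SL:LK = -1/7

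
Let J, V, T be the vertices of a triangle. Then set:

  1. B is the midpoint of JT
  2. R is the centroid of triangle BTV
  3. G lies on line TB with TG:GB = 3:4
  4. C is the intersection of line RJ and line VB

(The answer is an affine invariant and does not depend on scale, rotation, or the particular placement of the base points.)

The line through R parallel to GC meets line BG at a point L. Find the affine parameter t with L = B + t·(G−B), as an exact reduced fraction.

Set J = (0, 0), V = (1, 0), T = (0, 1); any affine frame gives the same invariant.
1. B is the midpoint of JT ⇒ B = (0, 1/2)
2. R is the centroid of triangle BTV ⇒ R = (1/3, 1/2)
3. G lies on line TB with TG:GB = 3:4 ⇒ G = (0, 11/14)
4. C is the intersection of line RJ and line VB ⇒ C = (1/4, 3/8)
through R parallel to GC: direction (1/4, -23/56); meets BG at L = (0, 22/21)
L = B + t·(G−B) with t = 23/12

t = 23/12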